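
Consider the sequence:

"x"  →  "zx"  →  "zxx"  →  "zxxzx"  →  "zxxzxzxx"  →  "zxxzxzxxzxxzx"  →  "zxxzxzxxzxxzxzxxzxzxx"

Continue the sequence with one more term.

This is a Fibonacci-style word recurrence s(k) = s(k−1)·s(k−2): e.g. zx·x = zxx.
Continuing: zxxzxzxxzxxzxzxxzxzxx · zxxzxzxxzxxzx gives term 8.

zxxzxzxxzxxzxzxxzxzxxzxxzxzxxzxxzx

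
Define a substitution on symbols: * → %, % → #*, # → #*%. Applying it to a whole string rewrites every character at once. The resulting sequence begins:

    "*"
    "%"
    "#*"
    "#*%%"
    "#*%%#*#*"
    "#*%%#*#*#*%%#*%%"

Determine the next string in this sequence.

Replace each of the 16 characters of #*%%#*#*#*%%#*%% in place — #*% % #* #* #*% % #*% % #*% % #* #* #*% % #* #* — and concatenate.

#*%%#*#*#*%%#*%%#*%%#*#*#*%%#*#*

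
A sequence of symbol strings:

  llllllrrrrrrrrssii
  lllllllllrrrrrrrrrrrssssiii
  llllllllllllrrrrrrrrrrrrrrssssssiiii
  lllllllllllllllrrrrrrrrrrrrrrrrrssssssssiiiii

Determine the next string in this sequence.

llllllllllllllllllrrrrrrrrrrrrrrrrrrrrssssssssssiiiiii

Term n consists of 3n l's, followed by 3n+2 r's, followed by 2n-2 s's, followed by n i's, where the shown terms are n = 2, 3, 4, 5.
At n = 6 the blocks have lengths 18, 20, 10, 6.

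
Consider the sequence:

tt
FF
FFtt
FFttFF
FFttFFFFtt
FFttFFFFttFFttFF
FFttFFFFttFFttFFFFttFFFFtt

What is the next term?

FFttFFFFttFFttFFFFttFFFFttFFttFFFFttFFttFF

This is a Fibonacci-style word recurrence s(k) = s(k−1)·s(k−2): e.g. FF·tt = FFtt.
So term 8 is FFttFFFFttFFttFFFFttFFFFtt·FFttFFFFttFFttFF.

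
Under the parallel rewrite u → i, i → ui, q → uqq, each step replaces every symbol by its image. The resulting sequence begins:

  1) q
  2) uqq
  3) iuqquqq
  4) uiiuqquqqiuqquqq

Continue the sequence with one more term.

iuiuiiuqquqqiuqquqquiiuqquqqiuqquqq

Applying the rule to each of the 16 symbols of uiiuqquqqiuqquqq gives the pieces i ui ui i uqq uqq i uqq uqq ui i uqq uqq i uqq uqq, which concatenate to the answer.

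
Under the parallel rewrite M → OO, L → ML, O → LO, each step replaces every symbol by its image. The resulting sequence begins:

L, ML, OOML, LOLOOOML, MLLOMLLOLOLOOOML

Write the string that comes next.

OOMLMLLOOOMLMLLOMLLOMLLOLOLOOOML

Replace each of the 16 characters of MLLOMLLOLOLOOOML in place — OO ML ML LO OO ML ML LO ML LO ML LO LO LO OO ML — and concatenate.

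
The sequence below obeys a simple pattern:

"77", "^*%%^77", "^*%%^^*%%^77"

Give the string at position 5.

^*%%^^*%%^^*%%^^*%%^77

The strings grow by a fixed prefix ^*%%^ each time.
From ^*%%^^*%%^77, 2 further steps: ^*%%^^*%%^77 → ^*%%^^*%%^^*%%^77 → (answer).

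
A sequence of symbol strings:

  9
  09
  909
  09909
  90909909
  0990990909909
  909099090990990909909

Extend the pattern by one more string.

This is a Fibonacci-style word recurrence s(k) = s(k−2)·s(k−1): e.g. 9·09 = 909.
Continuing: 0990990909909 · 909099090990990909909 gives term 8.

0990990909909909099090990990909909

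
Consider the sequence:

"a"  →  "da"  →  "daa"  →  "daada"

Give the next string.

daadadaa

This is a Fibonacci-style word recurrence s(k) = s(k−1)·s(k−2): e.g. da·a = daa.
Continuing: daada · daa gives term 5.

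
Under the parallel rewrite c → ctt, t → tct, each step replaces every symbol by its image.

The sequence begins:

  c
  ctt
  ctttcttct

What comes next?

Apply φ to ctttcttct symbol by symbol: c→ctt, t→tct, t→tct, t→tct, c→ctt, t→tct, t→tct, c→ctt, t→tct; joined: ctt tct tct tct ctt tct tct ctt tct.

ctttcttcttctctttcttctctttct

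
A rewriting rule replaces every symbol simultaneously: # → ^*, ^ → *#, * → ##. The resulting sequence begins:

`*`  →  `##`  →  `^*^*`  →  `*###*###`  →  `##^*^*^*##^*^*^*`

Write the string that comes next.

Applying the rule to each of the 16 symbols of ##^*^*^*##^*^*^* gives the pieces ^* ^* *# ## *# ## *# ## ^* ^* *# ## *# ## *# ##, which concatenate to the answer.

^*^**###*###*###^*^**###*###*###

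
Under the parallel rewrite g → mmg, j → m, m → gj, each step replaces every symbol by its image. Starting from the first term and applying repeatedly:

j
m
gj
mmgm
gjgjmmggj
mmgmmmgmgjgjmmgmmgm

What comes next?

gjgjmmggjgjgjmmggjmmgmmmgmgjgjmmggjgjmmggj

Applying the rule to each of the 19 symbols of mmgmmmgmgjgjmmgmmgm gives the pieces gj gj mmg gj gj gj mmg gj mmg m mmg m gj gj mmg gj gj mmg gj, which concatenate to the answer.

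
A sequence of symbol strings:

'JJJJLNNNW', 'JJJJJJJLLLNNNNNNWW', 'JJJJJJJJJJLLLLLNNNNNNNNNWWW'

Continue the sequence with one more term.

JJJJJJJJJJJJJLLLLLLLNNNNNNNNNNNNWWWW

The n-th term is 3n+1 J's then 2n-1 L's then 3n N's then n W's (n = 1, 2, …).
Setting n = 4 gives 13, 7, 12, 4 characters in each block.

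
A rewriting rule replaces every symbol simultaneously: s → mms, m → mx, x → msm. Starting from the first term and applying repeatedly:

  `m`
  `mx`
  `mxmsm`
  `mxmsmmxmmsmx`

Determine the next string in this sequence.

Rewriting each symbol of mxmsmmxmmsmx: m→mx, x→msm, m→mx, s→mms, m→mx, m→mx, x→msm, m→mx, m→mx, s→mms, m→mx, x→msm, which concatenates to mx msm mx mms mx mx msm mx mx mms mx msm.

mxmsmmxmmsmxmxmsmmxmxmmsmxmsm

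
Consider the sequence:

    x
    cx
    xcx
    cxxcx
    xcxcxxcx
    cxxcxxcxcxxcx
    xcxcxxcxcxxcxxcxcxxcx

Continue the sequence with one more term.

This is a Fibonacci-style word recurrence s(k) = s(k−2)·s(k−1): e.g. x·cx = xcx.
So term 8 is cxxcxxcxcxxcx·xcxcxxcxcxxcxxcxcxxcx.

cxxcxxcxcxxcxxcxcxxcxcxxcxxcxcxxcx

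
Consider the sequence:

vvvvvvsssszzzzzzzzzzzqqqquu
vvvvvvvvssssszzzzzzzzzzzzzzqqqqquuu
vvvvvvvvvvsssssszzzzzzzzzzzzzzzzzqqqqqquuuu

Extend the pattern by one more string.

vvvvvvvvvvvvssssssszzzzzzzzzzzzzzzzzzzzqqqqqqquuuuu

Each string has the form v^{2n} s^{n+1} z^{3n+2} q^{n+1} u^{n-1}, where the shown terms are n = 3, 4, 5.
For the next term, n = 6, so the run lengths are 12, 7, 20, 7, 5.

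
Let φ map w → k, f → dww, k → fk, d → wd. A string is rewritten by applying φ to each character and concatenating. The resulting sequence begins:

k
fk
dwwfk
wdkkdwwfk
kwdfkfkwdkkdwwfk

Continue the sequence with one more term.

Rewriting the 16 symbols of kwdfkfkwdkkdwwfk one by one yields fk k wd dww fk dww fk k wd fk fk wd k k dww fk; concatenated:

fkkwddwwfkdwwfkkwdfkfkwdkkdwwfk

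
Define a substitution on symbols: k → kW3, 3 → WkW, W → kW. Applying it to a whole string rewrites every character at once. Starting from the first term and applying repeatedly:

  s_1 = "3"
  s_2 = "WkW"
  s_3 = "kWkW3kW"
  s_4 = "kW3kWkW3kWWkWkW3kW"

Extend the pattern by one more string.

kW3kWWkWkW3kWkW3kWWkWkW3kWkWkW3kWkW3kWWkWkW3kW

Replace each of the 18 characters of kW3kWkW3kWWkWkW3kW in place — kW3 kW WkW kW3 kW kW3 kW WkW kW3 kW kW kW3 kW kW3 kW WkW kW3 kW — and concatenate.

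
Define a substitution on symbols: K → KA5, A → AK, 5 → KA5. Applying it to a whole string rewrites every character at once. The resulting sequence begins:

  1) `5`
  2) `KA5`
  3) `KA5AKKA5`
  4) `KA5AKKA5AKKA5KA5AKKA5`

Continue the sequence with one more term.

φ(KA5AKKA5AKKA5KA5AKKA5) expands symbol-by-symbol to KA5 AK KA5 AK KA5 KA5 AK KA5 AK KA5 KA5 AK KA5 KA5 AK KA5 AK KA5 KA5 AK KA5; joining the 21 pieces gives the next term.

KA5AKKA5AKKA5KA5AKKA5AKKA5KA5AKKA5KA5AKKA5AKKA5KA5AKKA5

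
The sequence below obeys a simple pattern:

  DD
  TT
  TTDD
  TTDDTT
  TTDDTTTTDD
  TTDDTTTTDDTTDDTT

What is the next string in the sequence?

This is a Fibonacci-style word recurrence s(k) = s(k−1)·s(k−2): e.g. TT·DD = TTDD.
The next term joins TTDDTTTTDDTTDDTT and TTDDTTTTDD.

TTDDTTTTDDTTDDTTTTDDTTTTDD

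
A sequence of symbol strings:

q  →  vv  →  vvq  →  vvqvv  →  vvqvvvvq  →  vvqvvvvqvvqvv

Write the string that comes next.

From term 3 onward, concatenate the last term with the second-to-last: vv·q = vvq, vvq·vv = vvqvv, …
The next term joins vvqvvvvqvvqvv and vvqvvvvq.

vvqvvvvqvvqvvvvqvvvvq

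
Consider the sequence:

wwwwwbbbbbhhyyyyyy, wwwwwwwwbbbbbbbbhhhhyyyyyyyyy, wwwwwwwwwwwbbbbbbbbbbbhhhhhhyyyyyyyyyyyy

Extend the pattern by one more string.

wwwwwwwwwwwwwwbbbbbbbbbbbbbbhhhhhhhhyyyyyyyyyyyyyyy

Each string has the form w^{3n-1} b^{3n-1} h^{2n-2} y^{3n}, where the shown terms are n = 2, 3, 4.
At n = 5 the blocks have lengths 14, 14, 8, 15.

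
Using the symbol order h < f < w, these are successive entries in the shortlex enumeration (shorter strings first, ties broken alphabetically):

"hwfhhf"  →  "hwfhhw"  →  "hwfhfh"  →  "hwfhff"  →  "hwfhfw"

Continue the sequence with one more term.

Find the rightmost character of hwfhfw below w, bump it to the next letter, and reset everything to its right to h.

hwfhwh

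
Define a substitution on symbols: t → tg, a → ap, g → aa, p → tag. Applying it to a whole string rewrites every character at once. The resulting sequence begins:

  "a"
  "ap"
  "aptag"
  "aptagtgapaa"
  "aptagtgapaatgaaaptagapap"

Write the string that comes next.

Rewriting the 24 symbols of aptagtgapaatgaaaptagapap one by one yields ap tag tg ap aa tg aa ap tag ap ap tg aa ap ap ap tag tg ap aa ap tag ap tag; concatenated:

aptagtgapaatgaaaptagapaptgaaapapaptagtgapaaaptagaptag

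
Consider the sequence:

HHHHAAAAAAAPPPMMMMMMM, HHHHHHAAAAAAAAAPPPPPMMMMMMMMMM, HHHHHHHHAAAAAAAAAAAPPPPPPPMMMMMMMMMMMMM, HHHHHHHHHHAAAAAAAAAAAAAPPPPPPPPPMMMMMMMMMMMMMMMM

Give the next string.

HHHHHHHHHHHHAAAAAAAAAAAAAAAPPPPPPPPPPPMMMMMMMMMMMMMMMMMMM

Reading off run lengths: H runs 4, 6, 8, 10; A runs 7, 9, 11, 13; P runs 3, 5, 7, 9; M runs 7, 10, 13, 16 — each is linear in n, where the shown terms are n = 2, 3, 4, 5.
For the next term, n = 6, so the run lengths are 12, 15, 11, 19.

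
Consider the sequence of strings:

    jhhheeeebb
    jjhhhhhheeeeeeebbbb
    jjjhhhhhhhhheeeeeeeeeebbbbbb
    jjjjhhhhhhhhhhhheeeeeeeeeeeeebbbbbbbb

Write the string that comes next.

Each string has the form j^{n} h^{3n} e^{3n+1} b^{2n} (n = 1, 2, …).
At n = 5 the blocks have lengths 5, 15, 16, 10.

jjjjjhhhhhhhhhhhhhhheeeeeeeeeeeeeeeebbbbbbbbbb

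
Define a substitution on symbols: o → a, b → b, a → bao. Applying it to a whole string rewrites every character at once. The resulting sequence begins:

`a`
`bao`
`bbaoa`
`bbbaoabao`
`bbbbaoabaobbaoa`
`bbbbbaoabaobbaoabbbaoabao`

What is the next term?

bbbbbbaoabaobbaoabbbaoabaobbbbaoabaobbaoa

φ(bbbbbaoabaobbaoabbbaoabao) expands symbol-by-symbol to b b b b b bao a bao b bao a b b bao a bao b b b bao a bao b bao a; joining the 25 pieces gives the next term.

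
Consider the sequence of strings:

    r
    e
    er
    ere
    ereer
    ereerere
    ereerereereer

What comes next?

ereerereereerereerere

This is a Fibonacci-style word recurrence s(k) = s(k−1)·s(k−2): e.g. e·r = er.
The next term joins ereerereereer and ereerere.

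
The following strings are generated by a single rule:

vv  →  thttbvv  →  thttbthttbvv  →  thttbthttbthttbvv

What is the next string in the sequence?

The strings grow by a fixed prefix thttb each time.
Applying this once more to thttbthttbthttbvv:

thttbthttbthttbthttbvv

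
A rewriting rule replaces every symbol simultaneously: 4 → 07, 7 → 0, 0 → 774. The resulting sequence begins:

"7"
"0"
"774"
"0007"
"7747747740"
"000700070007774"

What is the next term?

7747747740774774774077477477400007

Applying the rule to each of the 15 symbols of 000700070007774 gives the pieces 774 774 774 0 774 774 774 0 774 774 774 0 0 0 07, which concatenate to the answer.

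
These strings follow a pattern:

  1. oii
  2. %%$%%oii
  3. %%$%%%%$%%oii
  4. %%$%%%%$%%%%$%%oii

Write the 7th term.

Each term is the previous one with %%$%% prepended.
From %%$%%%%$%%%%$%%oii, 3 further steps: %%$%%%%$%%%%$%%oii → %%$%%%%$%%%%$%%%%$%%oii → %%$%%%%$%%%%$%%%%$%%%%$%%oii → (answer).

%%$%%%%$%%%%$%%%%$%%%%$%%%%$%%oii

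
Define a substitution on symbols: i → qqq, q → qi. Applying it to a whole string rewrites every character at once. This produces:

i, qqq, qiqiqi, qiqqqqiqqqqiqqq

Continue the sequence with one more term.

φ(qiqqqqiqqqqiqqq) expands symbol-by-symbol to qi qqq qi qi qi qi qqq qi qi qi qi qqq qi qi qi; joining the 15 pieces gives the next term.

qiqqqqiqiqiqiqqqqiqiqiqiqqqqiqiqi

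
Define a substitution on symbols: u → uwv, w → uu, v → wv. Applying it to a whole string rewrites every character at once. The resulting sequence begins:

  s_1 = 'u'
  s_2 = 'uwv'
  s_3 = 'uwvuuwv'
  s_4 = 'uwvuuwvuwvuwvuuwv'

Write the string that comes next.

Rewriting the 17 symbols of uwvuuwvuwvuwvuuwv one by one yields uwv uu wv uwv uwv uu wv uwv uu wv uwv uu wv uwv uwv uu wv; concatenated:

uwvuuwvuwvuwvuuwvuwvuuwvuwvuuwvuwvuwvuuwv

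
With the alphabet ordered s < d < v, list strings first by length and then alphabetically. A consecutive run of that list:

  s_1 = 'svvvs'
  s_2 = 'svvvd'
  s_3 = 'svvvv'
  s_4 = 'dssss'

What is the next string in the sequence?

Find the rightmost character of dssss below v, bump it to the next letter, and reset everything to its right to s.

dsssd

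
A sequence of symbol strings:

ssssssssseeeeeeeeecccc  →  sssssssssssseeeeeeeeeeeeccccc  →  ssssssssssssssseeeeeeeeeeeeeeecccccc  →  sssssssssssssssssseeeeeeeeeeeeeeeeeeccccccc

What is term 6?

Term n consists of 3n s's, followed by 3n e's, followed by n+1 c's, where the shown terms are n = 3, 4, 5, 6.
Setting n = 8 gives 24, 24, 9 characters in each block.

sssssssssssssssssssssssseeeeeeeeeeeeeeeeeeeeeeeeccccccccc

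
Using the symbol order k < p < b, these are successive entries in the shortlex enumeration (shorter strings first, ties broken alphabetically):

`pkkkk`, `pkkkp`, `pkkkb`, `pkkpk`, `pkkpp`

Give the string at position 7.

pkkbk

Stepping forward 2 times from pkkpp: pkkpp → pkkpb, then the target.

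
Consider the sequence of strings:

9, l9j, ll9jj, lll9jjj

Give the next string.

llll9jjjj

s(k+1) = l·s(k)·j, so each term gains l as a prefix and j as a suffix.
One more step from lll9jjj gives the answer.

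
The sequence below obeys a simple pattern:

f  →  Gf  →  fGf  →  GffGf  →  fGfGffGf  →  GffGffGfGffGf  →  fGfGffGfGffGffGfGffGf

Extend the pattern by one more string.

GffGffGfGffGffGfGffGfGffGffGfGffGf

Each term (from the third on) is the two preceding terms concatenated in order: term 3 = f·Gf = fGf.
The next term joins GffGffGfGffGf and fGfGffGfGffGffGfGffGf.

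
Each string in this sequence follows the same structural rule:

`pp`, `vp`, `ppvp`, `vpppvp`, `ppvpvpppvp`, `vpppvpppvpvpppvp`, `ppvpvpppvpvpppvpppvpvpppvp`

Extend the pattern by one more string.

vpppvpppvpvpppvpppvpvpppvpvpppvpppvpvpppvp

This is a Fibonacci-style word recurrence s(k) = s(k−2)·s(k−1): e.g. pp·vp = ppvp.
Continuing: vpppvpppvpvpppvp · ppvpvpppvpvpppvpppvpvpppvp gives term 8.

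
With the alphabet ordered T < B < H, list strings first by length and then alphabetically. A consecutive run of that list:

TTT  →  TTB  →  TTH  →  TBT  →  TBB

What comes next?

TBH

Find the rightmost character of TBB below H, bump it to the next letter, and reset everything to its right to T.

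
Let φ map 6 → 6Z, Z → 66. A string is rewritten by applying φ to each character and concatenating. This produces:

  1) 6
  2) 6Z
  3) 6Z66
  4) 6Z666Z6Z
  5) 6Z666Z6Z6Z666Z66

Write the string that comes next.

6Z666Z6Z6Z666Z666Z666Z6Z6Z666Z6Z

Replace each of the 16 characters of 6Z666Z6Z6Z666Z66 in place — 6Z 66 6Z 6Z 6Z 66 6Z 66 6Z 66 6Z 6Z 6Z 66 6Z 6Z — and concatenate.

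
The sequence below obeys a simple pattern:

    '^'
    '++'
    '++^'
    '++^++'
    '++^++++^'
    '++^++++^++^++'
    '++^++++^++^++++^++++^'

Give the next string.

This is a Fibonacci-style word recurrence s(k) = s(k−1)·s(k−2): e.g. ++·^ = ++^.
The next term joins ++^++++^++^++++^++++^ and ++^++++^++^++.

++^++++^++^++++^++++^++^++++^++^++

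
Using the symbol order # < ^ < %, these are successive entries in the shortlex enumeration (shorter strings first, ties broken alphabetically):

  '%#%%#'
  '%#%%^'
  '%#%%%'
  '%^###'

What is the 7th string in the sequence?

Continuing the enumeration 3 steps past %^###: %^### → %^##^ → %^##% → (answer).

%^#^#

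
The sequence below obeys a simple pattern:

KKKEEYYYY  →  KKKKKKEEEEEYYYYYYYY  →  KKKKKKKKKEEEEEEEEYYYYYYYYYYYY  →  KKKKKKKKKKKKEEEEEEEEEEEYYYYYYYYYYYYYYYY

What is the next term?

KKKKKKKKKKKKKKKEEEEEEEEEEEEEEYYYYYYYYYYYYYYYYYYYY

Term n consists of 3n K's, followed by 3n-1 E's, followed by 4n Y's (n = 1, 2, …).
For the next term, n = 5, so the run lengths are 15, 14, 20.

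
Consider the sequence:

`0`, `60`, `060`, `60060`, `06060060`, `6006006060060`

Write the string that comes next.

060600606006006060060

From term 3 onward, concatenate the second-to-last term with the last: 0·60 = 060, 60·060 = 60060, …
So term 7 is 06060060·6006006060060.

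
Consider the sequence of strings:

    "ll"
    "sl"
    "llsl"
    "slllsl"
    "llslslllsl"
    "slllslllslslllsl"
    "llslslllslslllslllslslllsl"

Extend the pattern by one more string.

This is a Fibonacci-style word recurrence s(k) = s(k−2)·s(k−1): e.g. ll·sl = llsl.
The next term joins slllslllslslllsl and llslslllslslllslllslslllsl.

slllslllslslllslllslslllslslllslllslslllsl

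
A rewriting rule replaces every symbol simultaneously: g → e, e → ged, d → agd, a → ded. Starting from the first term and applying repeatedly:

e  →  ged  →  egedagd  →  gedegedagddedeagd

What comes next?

Applying the rule to each of the 17 symbols of gedegedagddedeagd gives the pieces e ged agd ged e ged agd ded e agd agd ged agd ged ded e agd, which concatenate to the answer.

egedagdgedegedagddedeagdagdgedagdgeddedeagd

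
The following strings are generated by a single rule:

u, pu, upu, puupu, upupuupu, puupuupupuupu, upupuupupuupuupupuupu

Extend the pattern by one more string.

puupuupupuupuupupuupupuupuupupuupu

Each term (from the third on) is the two preceding terms concatenated in order: term 3 = u·pu = upu.
So term 8 is puupuupupuupu·upupuupupuupuupupuupu.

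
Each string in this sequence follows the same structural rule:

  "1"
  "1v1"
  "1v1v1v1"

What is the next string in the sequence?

Every step duplicates the string with 'v' between the halves.
So the next term is two copies of 1v1v1v1 with 'v' between the halves.

1v1v1v1v1v1v1v1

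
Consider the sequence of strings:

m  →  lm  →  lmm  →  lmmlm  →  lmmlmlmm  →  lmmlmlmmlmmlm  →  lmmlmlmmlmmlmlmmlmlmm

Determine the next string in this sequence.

lmmlmlmmlmmlmlmmlmlmmlmmlmlmmlmmlm

This is a Fibonacci-style word recurrence s(k) = s(k−1)·s(k−2): e.g. lm·m = lmm.
Continuing: lmmlmlmmlmmlmlmmlmlmm · lmmlmlmmlmmlm gives term 8.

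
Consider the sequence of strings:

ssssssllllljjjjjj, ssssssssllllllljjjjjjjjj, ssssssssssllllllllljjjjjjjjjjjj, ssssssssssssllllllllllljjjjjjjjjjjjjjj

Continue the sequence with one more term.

Each string has the form s^{2n+2} l^{2n+1} j^{3n}, where the shown terms are n = 2, 3, 4, 5.
At n = 6 the blocks have lengths 14, 13, 18.

ssssssssssssssllllllllllllljjjjjjjjjjjjjjjjjj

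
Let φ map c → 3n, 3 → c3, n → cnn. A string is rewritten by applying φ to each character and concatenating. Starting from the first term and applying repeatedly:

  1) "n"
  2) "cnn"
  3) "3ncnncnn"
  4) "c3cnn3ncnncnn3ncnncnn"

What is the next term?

3nc33ncnncnnc3cnn3ncnncnn3ncnncnnc3cnn3ncnncnn3ncnncnn

φ(c3cnn3ncnncnn3ncnncnn) expands symbol-by-symbol to 3n c3 3n cnn cnn c3 cnn 3n cnn cnn 3n cnn cnn c3 cnn 3n cnn cnn 3n cnn cnn; joining the 21 pieces gives the next term.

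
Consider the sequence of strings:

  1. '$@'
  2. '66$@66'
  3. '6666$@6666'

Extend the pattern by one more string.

666666$@666666

Every step adds 66 to the front and 66 to the end of the previous string.
One more step from 6666$@6666 gives the answer.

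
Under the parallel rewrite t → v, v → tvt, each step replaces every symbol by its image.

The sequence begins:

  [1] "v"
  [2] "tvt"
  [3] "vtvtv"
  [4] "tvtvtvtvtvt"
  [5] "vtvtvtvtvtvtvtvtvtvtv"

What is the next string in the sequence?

tvtvtvtvtvtvtvtvtvtvtvtvtvtvtvtvtvtvtvtvtvt

Replace each of the 21 characters of vtvtvtvtvtvtvtvtvtvtv in place — tvt v tvt v tvt v tvt v tvt v tvt v tvt v tvt v tvt v tvt v tvt — and concatenate.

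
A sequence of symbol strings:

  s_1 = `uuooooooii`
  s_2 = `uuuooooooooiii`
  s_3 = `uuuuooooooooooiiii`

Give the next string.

uuuuuooooooooooooiiiii

The n-th term is n-1 u's then 2n o's then n-1 i's, where the shown terms are n = 3, 4, 5.
At n = 6 the blocks have lengths 5, 12, 5.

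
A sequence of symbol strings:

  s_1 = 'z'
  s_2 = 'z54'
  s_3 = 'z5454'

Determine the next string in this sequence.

Each term is the previous one with 54 appended.
So the next term is z5454·54.

z545454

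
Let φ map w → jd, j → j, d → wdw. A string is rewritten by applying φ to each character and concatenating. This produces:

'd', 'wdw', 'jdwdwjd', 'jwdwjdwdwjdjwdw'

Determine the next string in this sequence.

φ(jwdwjdwdwjdjwdw) expands symbol-by-symbol to j jd wdw jd j wdw jd wdw jd j wdw j jd wdw jd; joining the 15 pieces gives the next term.

jjdwdwjdjwdwjdwdwjdjwdwjjdwdwjd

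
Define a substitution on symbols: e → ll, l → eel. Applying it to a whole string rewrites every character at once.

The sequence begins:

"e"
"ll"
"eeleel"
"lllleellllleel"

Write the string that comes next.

Replace each of the 14 characters of lllleellllleel in place — eel eel eel eel ll ll eel eel eel eel eel ll ll eel — and concatenate.

eeleeleeleellllleeleeleeleeleellllleel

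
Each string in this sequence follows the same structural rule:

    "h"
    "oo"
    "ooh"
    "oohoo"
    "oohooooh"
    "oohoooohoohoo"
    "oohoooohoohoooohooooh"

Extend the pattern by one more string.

oohoooohoohoooohoooohoohoooohoohoo

From term 3 onward, concatenate the last term with the second-to-last: oo·h = ooh, ooh·oo = oohoo, …
The next term joins oohoooohoohoooohooooh and oohoooohoohoo.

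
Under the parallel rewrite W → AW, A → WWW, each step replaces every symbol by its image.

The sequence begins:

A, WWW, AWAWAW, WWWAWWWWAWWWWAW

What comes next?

Replace each of the 15 characters of WWWAWWWWAWWWWAW in place — AW AW AW WWW AW AW AW AW WWW AW AW AW AW WWW AW — and concatenate.

AWAWAWWWWAWAWAWAWWWWAWAWAWAWWWWAW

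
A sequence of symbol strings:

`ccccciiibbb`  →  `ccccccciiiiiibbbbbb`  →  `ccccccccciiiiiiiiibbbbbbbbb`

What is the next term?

ccccccccccciiiiiiiiiiiibbbbbbbbbbbb

Term n consists of 2n+3 c's, followed by 3n i's, followed by 3n b's (n = 1, 2, …).
For the next term, n = 4, so the run lengths are 11, 12, 12.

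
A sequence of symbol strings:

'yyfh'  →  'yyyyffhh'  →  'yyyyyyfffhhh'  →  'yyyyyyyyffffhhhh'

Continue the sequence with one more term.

yyyyyyyyyyfffffhhhhh

The n-th term is 2n y's then n f's then n h's (n = 1, 2, …).
At n = 5 the blocks have lengths 10, 5, 5.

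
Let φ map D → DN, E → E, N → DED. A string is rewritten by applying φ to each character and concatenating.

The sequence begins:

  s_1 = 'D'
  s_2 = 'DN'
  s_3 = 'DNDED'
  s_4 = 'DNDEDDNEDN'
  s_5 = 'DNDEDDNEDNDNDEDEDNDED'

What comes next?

φ(DNDEDDNEDNDNDEDEDNDED) expands symbol-by-symbol to DN DED DN E DN DN DED E DN DED DN DED DN E DN E DN DED DN E DN; joining the 21 pieces gives the next term.

DNDEDDNEDNDNDEDEDNDEDDNDEDDNEDNEDNDEDDNEDN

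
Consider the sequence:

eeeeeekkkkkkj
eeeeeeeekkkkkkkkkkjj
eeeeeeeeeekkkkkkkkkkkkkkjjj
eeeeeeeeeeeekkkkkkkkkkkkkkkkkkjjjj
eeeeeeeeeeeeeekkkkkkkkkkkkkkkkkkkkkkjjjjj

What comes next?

eeeeeeeeeeeeeeeekkkkkkkkkkkkkkkkkkkkkkkkkkjjjjjj

The n-th term is 2n+2 e's then 4n-2 k's then n-1 j's, where the shown terms are n = 2, 3, 4, 5, 6.
For the next term, n = 7, so the run lengths are 16, 26, 6.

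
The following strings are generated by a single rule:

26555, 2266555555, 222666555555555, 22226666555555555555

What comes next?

2222266666555555555555555

Each string has the form 2^{n} 6^{n} 5^{3n} (n = 1, 2, …).
Setting n = 5 gives 5, 5, 15 characters in each block.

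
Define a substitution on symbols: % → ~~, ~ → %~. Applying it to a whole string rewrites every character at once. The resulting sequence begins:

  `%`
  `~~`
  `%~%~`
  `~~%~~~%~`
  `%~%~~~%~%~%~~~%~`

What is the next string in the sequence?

Rewriting the 16 symbols of %~%~~~%~%~%~~~%~ one by one yields ~~ %~ ~~ %~ %~ %~ ~~ %~ ~~ %~ ~~ %~ %~ %~ ~~ %~; concatenated:

~~%~~~%~%~%~~~%~~~%~~~%~%~%~~~%~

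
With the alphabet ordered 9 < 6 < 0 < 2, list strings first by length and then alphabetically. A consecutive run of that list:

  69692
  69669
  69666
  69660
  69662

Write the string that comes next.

69609

The successor of 69662 increments the rightmost position that isn't already 2 and resets every position after it to 9.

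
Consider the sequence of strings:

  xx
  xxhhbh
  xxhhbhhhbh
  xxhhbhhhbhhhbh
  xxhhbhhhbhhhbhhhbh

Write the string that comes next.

Every step adds hhbh to the end: s(k+1) = s(k)·hhbh.
Applying this once more to xxhhbhhhbhhhbhhhbh:

xxhhbhhhbhhhbhhhbhhhbh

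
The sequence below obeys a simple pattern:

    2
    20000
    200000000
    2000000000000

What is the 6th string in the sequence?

200000000000000000000

The strings grow by a fixed suffix 0000 each time.
From 2000000000000, 2 further steps: 2000000000000 → 20000000000000000 → (answer).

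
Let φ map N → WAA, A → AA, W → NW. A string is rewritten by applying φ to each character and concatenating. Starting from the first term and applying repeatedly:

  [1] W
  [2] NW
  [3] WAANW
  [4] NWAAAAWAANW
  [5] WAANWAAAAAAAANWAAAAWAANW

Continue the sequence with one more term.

NWAAAAWAANWAAAAAAAAAAAAAAAAWAANWAAAAAAAANWAAAAWAANW

Replace each of the 24 characters of WAANWAAAAAAAANWAAAAWAANW in place — NW AA AA WAA NW AA AA AA AA AA AA AA AA WAA NW AA AA AA AA NW AA AA WAA NW — and concatenate.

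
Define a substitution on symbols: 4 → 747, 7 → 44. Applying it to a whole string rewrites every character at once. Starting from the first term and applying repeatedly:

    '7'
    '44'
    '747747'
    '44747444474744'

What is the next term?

Rewriting the 14 symbols of 44747444474744 one by one yields 747 747 44 747 44 747 747 747 747 44 747 44 747 747; concatenated:

74774744747447477477477474474744747747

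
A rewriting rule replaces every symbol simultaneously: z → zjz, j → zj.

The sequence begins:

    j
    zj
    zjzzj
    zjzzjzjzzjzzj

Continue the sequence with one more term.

zjzzjzjzzjzzjzjzzjzjzzjzzjzjzzjzzj

Replace each of the 13 characters of zjzzjzjzzjzzj in place — zjz zj zjz zjz zj zjz zj zjz zjz zj zjz zjz zj — and concatenate.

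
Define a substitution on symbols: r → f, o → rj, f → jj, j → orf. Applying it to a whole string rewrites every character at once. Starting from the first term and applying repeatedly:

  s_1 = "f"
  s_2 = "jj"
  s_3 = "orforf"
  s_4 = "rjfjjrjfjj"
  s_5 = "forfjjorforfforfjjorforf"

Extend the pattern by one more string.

jjrjfjjorforfrjfjjrjfjjjjrjfjjorforfrjfjjrjfjj

Applying the rule to each of the 24 symbols of forfjjorforfforfjjorforf gives the pieces jj rj f jj orf orf rj f jj rj f jj jj rj f jj orf orf rj f jj rj f jj, which concatenate to the answer.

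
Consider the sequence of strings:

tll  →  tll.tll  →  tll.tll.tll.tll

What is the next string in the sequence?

tll.tll.tll.tll.tll.tll.tll.tll

Each string is two copies of the previous one joined by '.'.
One more doubling of tll.tll.tll.tll gives the answer.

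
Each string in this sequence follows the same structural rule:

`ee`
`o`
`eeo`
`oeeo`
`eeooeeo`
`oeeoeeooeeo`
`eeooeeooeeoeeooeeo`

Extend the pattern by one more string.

oeeoeeooeeoeeooeeooeeoeeooeeo

This is a Fibonacci-style word recurrence s(k) = s(k−2)·s(k−1): e.g. ee·o = eeo.
The next term joins oeeoeeooeeo and eeooeeooeeoeeooeeo.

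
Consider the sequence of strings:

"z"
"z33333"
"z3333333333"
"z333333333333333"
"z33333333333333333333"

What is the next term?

z3333333333333333333333333

Each term is the previous one with 33333 appended.
So the next term is z33333333333333333333·33333.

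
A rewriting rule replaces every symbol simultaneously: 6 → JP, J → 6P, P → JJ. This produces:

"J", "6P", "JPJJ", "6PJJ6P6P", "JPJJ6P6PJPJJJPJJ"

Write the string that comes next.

Applying the rule to each of the 16 symbols of JPJJ6P6PJPJJJPJJ gives the pieces 6P JJ 6P 6P JP JJ JP JJ 6P JJ 6P 6P 6P JJ 6P 6P, which concatenate to the answer.

6PJJ6P6PJPJJJPJJ6PJJ6P6P6PJJ6P6P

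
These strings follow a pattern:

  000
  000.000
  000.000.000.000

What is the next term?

Every step duplicates the string with '.' between the halves.
Doubling 000.000.000.000 with '.' between the halves:

000.000.000.000.000.000.000.000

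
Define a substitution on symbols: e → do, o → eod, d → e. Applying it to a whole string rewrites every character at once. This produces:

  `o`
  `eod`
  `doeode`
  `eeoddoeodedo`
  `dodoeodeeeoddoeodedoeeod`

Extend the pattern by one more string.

eeodeeoddoeodedododoeodeeeoddoeodedoeeoddodoeode

Applying the rule to each of the 24 symbols of dodoeodeeeoddoeodedoeeod gives the pieces e eod e eod do eod e do do do eod e e eod do eod e do e eod do do eod e, which concatenate to the answer.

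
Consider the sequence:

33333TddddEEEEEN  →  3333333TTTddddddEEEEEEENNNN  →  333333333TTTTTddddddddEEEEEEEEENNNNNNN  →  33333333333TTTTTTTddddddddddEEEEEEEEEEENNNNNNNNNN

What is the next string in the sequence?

3333333333333TTTTTTTTTddddddddddddEEEEEEEEEEEEENNNNNNNNNNNNN

The n-th term is 2n+3 3's then 2n-1 T's then 2n+2 d's then 2n+3 E's then 3n-2 N's (n = 1, 2, …).
At n = 5 the blocks have lengths 13, 9, 12, 13, 13.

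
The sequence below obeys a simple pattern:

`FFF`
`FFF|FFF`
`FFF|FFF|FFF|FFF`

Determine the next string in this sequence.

FFF|FFF|FFF|FFF|FFF|FFF|FFF|FFF

s(k+1) = s(k)·|·s(k) — each term doubles the last with '|' between the halves.
So the next term is two copies of FFF|FFF|FFF|FFF with '|' between the halves.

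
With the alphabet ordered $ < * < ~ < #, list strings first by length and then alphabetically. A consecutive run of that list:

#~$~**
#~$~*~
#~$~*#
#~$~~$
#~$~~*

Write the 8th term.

Continuing the enumeration 3 steps past #~$~~*: #~$~~* → #~$~~~ → #~$~~# → (answer).

#~$~#$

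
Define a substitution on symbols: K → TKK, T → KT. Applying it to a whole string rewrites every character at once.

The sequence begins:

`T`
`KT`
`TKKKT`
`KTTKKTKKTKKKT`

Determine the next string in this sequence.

TKKKTKTTKKTKKKTTKKTKKKTTKKTKKTKKKT

φ(KTTKKTKKTKKKT) expands symbol-by-symbol to TKK KT KT TKK TKK KT TKK TKK KT TKK TKK TKK KT; joining the 13 pieces gives the next term.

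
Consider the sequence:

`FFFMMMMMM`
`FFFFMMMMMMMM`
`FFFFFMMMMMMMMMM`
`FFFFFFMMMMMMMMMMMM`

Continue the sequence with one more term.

FFFFFFFMMMMMMMMMMMMMM

The n-th term is n F's then 2n M's, where the shown terms are n = 3, 4, 5, 6.
Setting n = 7 gives 7, 14 characters in each block.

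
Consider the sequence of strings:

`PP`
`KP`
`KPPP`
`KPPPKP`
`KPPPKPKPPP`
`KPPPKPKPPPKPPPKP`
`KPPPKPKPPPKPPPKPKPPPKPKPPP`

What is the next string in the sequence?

KPPPKPKPPPKPPPKPKPPPKPKPPPKPPPKPKPPPKPPPKP

This is a Fibonacci-style word recurrence s(k) = s(k−1)·s(k−2): e.g. KP·PP = KPPP.
So term 8 is KPPPKPKPPPKPPPKPKPPPKPKPPP·KPPPKPKPPPKPPPKP.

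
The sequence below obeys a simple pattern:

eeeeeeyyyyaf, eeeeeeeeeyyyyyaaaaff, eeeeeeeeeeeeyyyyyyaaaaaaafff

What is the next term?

eeeeeeeeeeeeeeeyyyyyyyaaaaaaaaaaffff

The n-th term is 3n+3 e's then n+3 y's then 3n-2 a's then n f's (n = 1, 2, …).
For the next term, n = 4, so the run lengths are 15, 7, 10, 4.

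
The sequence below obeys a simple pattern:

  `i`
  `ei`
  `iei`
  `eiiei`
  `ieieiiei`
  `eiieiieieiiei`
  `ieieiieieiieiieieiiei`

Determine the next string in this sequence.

eiieiieieiieiieieiieieiieiieieiiei

This is a Fibonacci-style word recurrence s(k) = s(k−2)·s(k−1): e.g. i·ei = iei.
So term 8 is eiieiieieiiei·ieieiieieiieiieieiiei.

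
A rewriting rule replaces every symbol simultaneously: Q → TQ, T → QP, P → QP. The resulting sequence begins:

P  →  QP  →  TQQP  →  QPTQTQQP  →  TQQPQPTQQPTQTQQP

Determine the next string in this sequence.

Rewriting the 16 symbols of TQQPQPTQQPTQTQQP one by one yields QP TQ TQ QP TQ QP QP TQ TQ QP QP TQ QP TQ TQ QP; concatenated:

QPTQTQQPTQQPQPTQTQQPQPTQQPTQTQQP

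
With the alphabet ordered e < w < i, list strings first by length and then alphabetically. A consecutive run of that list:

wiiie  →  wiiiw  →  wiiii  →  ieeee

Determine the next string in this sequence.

The successor of ieeee increments the rightmost position that isn't already i and resets every position after it to e.

ieeew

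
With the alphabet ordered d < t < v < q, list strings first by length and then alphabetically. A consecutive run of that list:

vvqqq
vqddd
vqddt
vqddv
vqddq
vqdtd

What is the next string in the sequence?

vqdtt

The successor of vqdtd increments the rightmost position that isn't already q and resets every position after it to d.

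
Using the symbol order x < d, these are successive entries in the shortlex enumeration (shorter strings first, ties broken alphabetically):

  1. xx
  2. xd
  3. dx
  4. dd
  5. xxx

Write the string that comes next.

xxd

Find the rightmost character of xxx below d, bump it to the next letter, and reset everything to its right to x.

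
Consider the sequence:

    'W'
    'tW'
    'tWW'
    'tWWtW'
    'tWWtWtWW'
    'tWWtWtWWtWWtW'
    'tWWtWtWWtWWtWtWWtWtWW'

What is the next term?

tWWtWtWWtWWtWtWWtWtWWtWWtWtWWtWWtW

This is a Fibonacci-style word recurrence s(k) = s(k−1)·s(k−2): e.g. tW·W = tWW.
So term 8 is tWWtWtWWtWWtWtWWtWtWW·tWWtWtWWtWWtW.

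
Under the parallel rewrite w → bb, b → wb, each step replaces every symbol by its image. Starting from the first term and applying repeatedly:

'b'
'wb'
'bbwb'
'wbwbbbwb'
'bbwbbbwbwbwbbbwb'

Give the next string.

wbwbbbwbwbwbbbwbbbwbbbwbwbwbbbwb

Replace each of the 16 characters of bbwbbbwbwbwbbbwb in place — wb wb bb wb wb wb bb wb bb wb bb wb wb wb bb wb — and concatenate.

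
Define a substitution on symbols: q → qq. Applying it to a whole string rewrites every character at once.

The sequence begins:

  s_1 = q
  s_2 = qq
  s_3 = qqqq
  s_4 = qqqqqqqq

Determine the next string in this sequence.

Apply φ to qqqqqqqq symbol by symbol: q→qq, q→qq, q→qq, q→qq, q→qq, q→qq, q→qq, q→qq; joined: qq qq qq qq qq qq qq qq.

qqqqqqqqqqqqqqqq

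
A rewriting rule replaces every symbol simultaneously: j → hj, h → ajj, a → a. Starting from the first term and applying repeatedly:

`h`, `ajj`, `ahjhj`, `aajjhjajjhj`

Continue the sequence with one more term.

Apply φ to aajjhjajjhj symbol by symbol: a→a, a→a, j→hj, j→hj, h→ajj, j→hj, a→a, j→hj, j→hj, h→ajj, j→hj; joined: a a hj hj ajj hj a hj hj ajj hj.

aahjhjajjhjahjhjajjhj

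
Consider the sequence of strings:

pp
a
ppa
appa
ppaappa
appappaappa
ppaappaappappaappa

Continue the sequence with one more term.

appappaappappaappaappappaappa

Each term (from the third on) is the two preceding terms concatenated in order: term 3 = pp·a = ppa.
Continuing: appappaappa · ppaappaappappaappa gives term 8.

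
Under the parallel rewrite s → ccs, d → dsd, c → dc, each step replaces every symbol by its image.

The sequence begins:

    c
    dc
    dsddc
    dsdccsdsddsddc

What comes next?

φ(dsdccsdsddsddc) expands symbol-by-symbol to dsd ccs dsd dc dc ccs dsd ccs dsd dsd ccs dsd dsd dc; joining the 14 pieces gives the next term.

dsdccsdsddcdcccsdsdccsdsddsdccsdsddsddc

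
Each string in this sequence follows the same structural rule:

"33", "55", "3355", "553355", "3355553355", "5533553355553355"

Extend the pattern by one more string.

33555533555533553355553355

From term 3 onward, concatenate the second-to-last term with the last: 33·55 = 3355, 55·3355 = 553355, …
So term 7 is 3355553355·5533553355553355.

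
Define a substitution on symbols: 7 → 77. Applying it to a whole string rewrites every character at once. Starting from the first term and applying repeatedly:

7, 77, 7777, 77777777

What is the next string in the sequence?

Expanding 77777777: 7→77, 7→77, 7→77, 7→77, 7→77, 7→77, 7→77, 7→77. Concatenated: 77 77 77 77 77 77 77 77.

7777777777777777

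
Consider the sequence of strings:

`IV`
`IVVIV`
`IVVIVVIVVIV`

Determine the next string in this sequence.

IVVIVVIVVIVVIVVIVVIVVIV

Every step duplicates the string with 'V' between the halves.
So the next term is two copies of IVVIVVIVVIV with 'V' between the halves.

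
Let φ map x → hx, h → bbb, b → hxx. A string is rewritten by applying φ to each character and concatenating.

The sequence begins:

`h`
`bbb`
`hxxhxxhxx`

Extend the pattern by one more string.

Apply φ to hxxhxxhxx symbol by symbol: h→bbb, x→hx, x→hx, h→bbb, x→hx, x→hx, h→bbb, x→hx, x→hx; joined: bbb hx hx bbb hx hx bbb hx hx.

bbbhxhxbbbhxhxbbbhxhx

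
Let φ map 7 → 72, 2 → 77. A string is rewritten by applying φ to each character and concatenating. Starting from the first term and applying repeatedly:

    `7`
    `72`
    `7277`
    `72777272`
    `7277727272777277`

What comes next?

φ(7277727272777277) expands symbol-by-symbol to 72 77 72 72 72 77 72 77 72 77 72 72 72 77 72 72; joining the 16 pieces gives the next term.

72777272727772777277727272777272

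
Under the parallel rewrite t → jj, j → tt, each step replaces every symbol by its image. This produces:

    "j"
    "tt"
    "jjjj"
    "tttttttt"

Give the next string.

jjjjjjjjjjjjjjjj

Apply φ to tttttttt symbol by symbol: t→jj, t→jj, t→jj, t→jj, t→jj, t→jj, t→jj, t→jj; joined: jj jj jj jj jj jj jj jj.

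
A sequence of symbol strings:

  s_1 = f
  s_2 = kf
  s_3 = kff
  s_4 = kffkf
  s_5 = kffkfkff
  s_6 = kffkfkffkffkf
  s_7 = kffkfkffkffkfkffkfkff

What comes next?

kffkfkffkffkfkffkfkffkffkfkffkffkf

From term 3 onward, concatenate the last term with the second-to-last: kf·f = kff, kff·kf = kffkf, …
So term 8 is kffkfkffkffkfkffkfkff·kffkfkffkffkf.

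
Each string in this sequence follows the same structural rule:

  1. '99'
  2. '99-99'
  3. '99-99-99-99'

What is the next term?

Every step duplicates the string with '-' between the halves.
Doubling 99-99-99-99 with '-' between the halves:

99-99-99-99-99-99-99-99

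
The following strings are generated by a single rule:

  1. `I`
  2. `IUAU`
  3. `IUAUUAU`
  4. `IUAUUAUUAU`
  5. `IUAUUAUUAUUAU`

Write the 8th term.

IUAUUAUUAUUAUUAUUAUUAU

The strings grow by a fixed suffix UAU each time.
From IUAUUAUUAUUAU, 3 further steps: IUAUUAUUAUUAU → IUAUUAUUAUUAUUAU → IUAUUAUUAUUAUUAUUAU → (answer).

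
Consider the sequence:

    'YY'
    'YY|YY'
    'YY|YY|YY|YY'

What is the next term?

Every step duplicates the string with '|' between the halves.
Doubling YY|YY|YY|YY with '|' between the halves:

YY|YY|YY|YY|YY|YY|YY|YY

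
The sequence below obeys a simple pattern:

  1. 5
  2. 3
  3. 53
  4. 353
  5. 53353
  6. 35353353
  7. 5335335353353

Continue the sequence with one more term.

Each term (from the third on) is the two preceding terms concatenated in order: term 3 = 5·3 = 53.
Continuing: 35353353 · 5335335353353 gives term 8.

353533535335335353353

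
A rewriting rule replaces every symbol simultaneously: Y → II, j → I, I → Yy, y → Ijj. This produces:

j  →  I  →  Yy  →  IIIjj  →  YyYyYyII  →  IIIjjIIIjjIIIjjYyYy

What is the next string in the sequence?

YyYyYyIIYyYyYyIIYyYyYyIIIIIjjIIIjj

Replace each of the 19 characters of IIIjjIIIjjIIIjjYyYy in place — Yy Yy Yy I I Yy Yy Yy I I Yy Yy Yy I I II Ijj II Ijj — and concatenate.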